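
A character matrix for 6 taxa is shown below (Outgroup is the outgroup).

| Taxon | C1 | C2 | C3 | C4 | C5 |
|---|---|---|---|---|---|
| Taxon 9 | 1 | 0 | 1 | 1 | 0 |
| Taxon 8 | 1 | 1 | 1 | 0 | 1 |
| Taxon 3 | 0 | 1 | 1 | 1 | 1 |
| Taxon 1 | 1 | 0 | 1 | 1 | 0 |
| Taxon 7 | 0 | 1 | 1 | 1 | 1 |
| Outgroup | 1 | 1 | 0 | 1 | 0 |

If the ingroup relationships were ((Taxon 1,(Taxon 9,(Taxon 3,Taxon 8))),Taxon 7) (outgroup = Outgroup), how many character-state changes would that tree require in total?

8

Map each character onto ((Taxon 1,(Taxon 9,(Taxon 3,Taxon 8))),Taxon 7) (rooted by Outgroup) and count the minimum state changes it requires (Fitch parsimony):
C1: 2; C2: 2; C3: 1; C4: 1; C5: 2.
Total tree length = 8.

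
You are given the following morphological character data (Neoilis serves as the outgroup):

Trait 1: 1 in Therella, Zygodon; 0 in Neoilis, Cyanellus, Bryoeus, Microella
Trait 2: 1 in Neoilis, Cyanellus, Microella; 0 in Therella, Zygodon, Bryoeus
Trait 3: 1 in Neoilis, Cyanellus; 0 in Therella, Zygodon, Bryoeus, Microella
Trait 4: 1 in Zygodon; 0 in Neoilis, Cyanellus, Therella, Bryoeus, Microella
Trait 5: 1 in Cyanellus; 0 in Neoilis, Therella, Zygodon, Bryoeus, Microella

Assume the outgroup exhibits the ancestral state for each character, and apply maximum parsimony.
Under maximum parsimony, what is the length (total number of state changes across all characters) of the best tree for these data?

5

Character polarity is set by the outgroup: the derived state is whichever differs from the outgroup's state, so for Trait 2, Trait 3 the derived state is '0', and for the remaining characters it is '1'.
Trait 1 (derived state '1') is shared by Therella and Zygodon — a synapomorphy uniting that clade.
Only Bryoeus, Therella, and Zygodon show the derived state '0' for Trait 2, supporting them as a clade.
Trait 3: derived state '0' in Bryoeus, Microella, Therella, and Zygodon only — synapomorphy for {Bryoeus, Microella, Therella, Zygodon}.
Trait 4: derived state '1' in Zygodon only — an autapomorphy, so it tells us nothing about relationships among taxa.
Trait 5: derived state '1' in Cyanellus only — an autapomorphy, so it tells us nothing about relationships among taxa.
Most parsimonious ingroup topology: (Cyanellus,(((Therella,Zygodon),Bryoeus),Microella)).
Changes per character on this tree: Trait 1: 1; Trait 2: 1; Trait 3: 1; Trait 4: 1; Trait 5: 1.
Total = 5.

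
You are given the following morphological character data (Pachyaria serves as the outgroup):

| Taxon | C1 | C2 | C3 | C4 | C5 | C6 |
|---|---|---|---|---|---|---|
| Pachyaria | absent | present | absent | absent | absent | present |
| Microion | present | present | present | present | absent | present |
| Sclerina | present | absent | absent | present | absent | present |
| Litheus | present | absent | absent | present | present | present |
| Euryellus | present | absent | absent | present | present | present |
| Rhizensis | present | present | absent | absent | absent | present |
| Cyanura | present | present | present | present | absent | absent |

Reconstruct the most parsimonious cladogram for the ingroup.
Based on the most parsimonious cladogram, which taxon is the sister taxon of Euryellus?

Litheus

Character polarity is set by the outgroup: the derived state is whichever differs from the outgroup's state, so for C2, C6 the derived state is 'absent', and for the remaining characters it is 'present'.
C1 (derived state 'present') is shared by all ingroup taxa — unites the whole ingroup.
C2: derived state 'absent' in Euryellus, Litheus, and Sclerina only — synapomorphy for {Euryellus, Litheus, Sclerina}.
C3 (derived state 'present') is shared by Cyanura and Microion — a synapomorphy uniting that clade.
Only Cyanura, Euryellus, Litheus, Microion, and Sclerina show the derived state 'present' for C4, supporting them as a clade.
C5 (derived state 'present') is shared by Euryellus and Litheus — a synapomorphy uniting that clade.
C6: derived state 'absent' in Cyanura only — an autapomorphy, so it tells us nothing about relationships among taxa.
Most parsimonious ingroup topology: (((Microion,Cyanura),(Sclerina,(Litheus,Euryellus))),Rhizensis).
Euryellus and Litheus form a cherry on this tree, so they are sister taxa.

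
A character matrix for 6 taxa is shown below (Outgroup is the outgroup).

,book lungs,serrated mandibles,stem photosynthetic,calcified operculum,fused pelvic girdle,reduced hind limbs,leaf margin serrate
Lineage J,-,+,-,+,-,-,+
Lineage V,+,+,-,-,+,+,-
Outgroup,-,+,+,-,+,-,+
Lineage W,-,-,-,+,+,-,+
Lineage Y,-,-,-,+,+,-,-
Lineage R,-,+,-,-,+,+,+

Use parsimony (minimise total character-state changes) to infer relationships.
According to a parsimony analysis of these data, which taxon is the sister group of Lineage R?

Lineage V

Character polarity is set by the outgroup: the derived state is whichever differs from the outgroup's state, so for serrated mandibles, stem photosynthetic, fused pelvic girdle, leaf margin serrate the derived state is '-', and for the remaining characters it is '+'.
book lungs (derived state '+') is unique to Lineage V (autapomorphy; uninformative for grouping).
serrated mandibles: derived state '-' in Lineage W and Lineage Y only — synapomorphy for {Lineage W, Lineage Y}.
stem photosynthetic (derived state '-') is shared by all ingroup taxa — unites the whole ingroup.
calcified operculum (derived state '+') is shared by Lineage J, Lineage W, and Lineage Y — a synapomorphy uniting that clade.
fused pelvic girdle: derived state '-' in Lineage J only — an autapomorphy, so it tells us nothing about relationships among taxa.
reduced hind limbs (derived state '+') is shared by Lineage R and Lineage V — a synapomorphy uniting that clade.
leaf margin serrate groups Lineage V and Lineage Y, which is incompatible with the clades supported by the remaining characters; treating it as convergent (homoplasy) costs fewer steps than any alternative tree.
Most parsimonious ingroup topology: ((Lineage V,Lineage R),((Lineage W,Lineage Y),Lineage J)).
Lineage R and Lineage V form a cherry on this tree, so they are sister taxa.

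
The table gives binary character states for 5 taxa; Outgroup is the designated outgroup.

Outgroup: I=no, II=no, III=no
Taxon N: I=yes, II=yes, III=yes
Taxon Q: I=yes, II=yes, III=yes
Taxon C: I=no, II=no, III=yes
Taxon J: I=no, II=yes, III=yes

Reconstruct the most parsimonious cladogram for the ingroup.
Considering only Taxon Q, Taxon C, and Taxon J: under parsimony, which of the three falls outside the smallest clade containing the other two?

Taxon C

The outgroup has state 'no' for every character, so 'yes' is the derived state throughout.
Only Taxon N and Taxon Q show the derived state 'yes' for I, supporting them as a clade.
II (derived state 'yes') is shared by Taxon J, Taxon N, and Taxon Q — a synapomorphy uniting that clade.
III (derived state 'yes') is shared by all ingroup taxa — unites the whole ingroup.
Most parsimonious ingroup topology: (((Taxon N,Taxon Q),Taxon J),Taxon C).
Taxon J and Taxon Q share a more recent common ancestor with each other than either does with Taxon C, so Taxon C is the least closely related of the three.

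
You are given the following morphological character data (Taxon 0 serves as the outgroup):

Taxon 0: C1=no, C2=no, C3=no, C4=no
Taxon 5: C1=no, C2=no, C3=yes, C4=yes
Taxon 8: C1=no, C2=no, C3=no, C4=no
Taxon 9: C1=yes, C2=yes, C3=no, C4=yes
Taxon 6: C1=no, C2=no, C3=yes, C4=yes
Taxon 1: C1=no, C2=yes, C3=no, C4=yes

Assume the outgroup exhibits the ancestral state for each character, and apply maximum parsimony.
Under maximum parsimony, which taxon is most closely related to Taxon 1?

The outgroup has state 'no' for every character, so 'yes' is the derived state throughout.
C1: derived state 'yes' in Taxon 9 only — an autapomorphy, so it tells us nothing about relationships among taxa.
C2 (derived state 'yes') is shared by Taxon 1 and Taxon 9 — a synapomorphy uniting that clade.
C3: derived state 'yes' in Taxon 5 and Taxon 6 only — synapomorphy for {Taxon 5, Taxon 6}.
C4 (derived state 'yes') is shared by Taxon 1, Taxon 5, Taxon 6, and Taxon 9 — a synapomorphy uniting that clade.
Most parsimonious ingroup topology: (((Taxon 5,Taxon 6),(Taxon 9,Taxon 1)),Taxon 8).
Taxon 1 and Taxon 9 form a cherry on this tree, so they are sister taxa.

Taxon 9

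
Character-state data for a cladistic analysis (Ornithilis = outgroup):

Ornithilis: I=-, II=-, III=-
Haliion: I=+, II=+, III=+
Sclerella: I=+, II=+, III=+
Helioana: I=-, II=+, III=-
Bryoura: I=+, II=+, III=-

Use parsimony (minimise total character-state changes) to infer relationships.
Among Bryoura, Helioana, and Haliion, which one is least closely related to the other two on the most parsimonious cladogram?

The outgroup has state '-' for every character, so '+' is the derived state throughout.
I: derived state '+' in Bryoura, Haliion, and Sclerella only — synapomorphy for {Bryoura, Haliion, Sclerella}.
II (derived state '+') is shared by all ingroup taxa — unites the whole ingroup.
III: derived state '+' in Haliion and Sclerella only — synapomorphy for {Haliion, Sclerella}.
Most parsimonious ingroup topology: (((Haliion,Sclerella),Bryoura),Helioana).
Bryoura and Haliion share a more recent common ancestor with each other than either does with Helioana, so Helioana is the least closely related of the three.

Helioana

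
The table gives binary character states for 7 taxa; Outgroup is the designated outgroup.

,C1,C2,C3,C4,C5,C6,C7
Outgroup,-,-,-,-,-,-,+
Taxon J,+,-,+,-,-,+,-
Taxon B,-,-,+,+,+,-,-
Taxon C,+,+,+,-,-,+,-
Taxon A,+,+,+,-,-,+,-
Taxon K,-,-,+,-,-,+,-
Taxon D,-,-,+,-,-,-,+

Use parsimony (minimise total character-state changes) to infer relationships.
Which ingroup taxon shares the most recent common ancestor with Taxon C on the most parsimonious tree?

Taxon A

Character polarity is set by the outgroup: the derived state is whichever differs from the outgroup's state, so for C7 the derived state is '-', and for the remaining characters it is '+'.
C1: derived state '+' in Taxon A, Taxon C, and Taxon J only — synapomorphy for {Taxon A, Taxon C, Taxon J}.
C2 (derived state '+') is shared by Taxon A and Taxon C — a synapomorphy uniting that clade.
C3 (derived state '+') is shared by all ingroup taxa — unites the whole ingroup.
C4 (derived state '+') is unique to Taxon B (autapomorphy; uninformative for grouping).
C5 (derived state '+') is unique to Taxon B (autapomorphy; uninformative for grouping).
C6: derived state '+' in Taxon A, Taxon C, Taxon J, and Taxon K only — synapomorphy for {Taxon A, Taxon C, Taxon J, Taxon K}.
C7: derived state '-' in Taxon A, Taxon B, Taxon C, Taxon J, and Taxon K only — synapomorphy for {Taxon A, Taxon B, Taxon C, Taxon J, Taxon K}.
Most parsimonious ingroup topology: ((((Taxon J,(Taxon C,Taxon A)),Taxon K),Taxon B),Taxon D).
Taxon C and Taxon A form a cherry on this tree, so they are sister taxa.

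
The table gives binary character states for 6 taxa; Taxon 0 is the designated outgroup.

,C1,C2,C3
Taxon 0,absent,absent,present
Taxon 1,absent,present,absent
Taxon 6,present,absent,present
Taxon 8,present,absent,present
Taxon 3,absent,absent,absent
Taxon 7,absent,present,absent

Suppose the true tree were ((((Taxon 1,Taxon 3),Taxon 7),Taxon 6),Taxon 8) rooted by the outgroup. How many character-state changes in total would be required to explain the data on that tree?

5

Map each character onto ((((Taxon 1,Taxon 3),Taxon 7),Taxon 6),Taxon 8) (rooted by Taxon 0) and count the minimum state changes it requires (Fitch parsimony):
C1: 2; C2: 2; C3: 1.
Total tree length = 5.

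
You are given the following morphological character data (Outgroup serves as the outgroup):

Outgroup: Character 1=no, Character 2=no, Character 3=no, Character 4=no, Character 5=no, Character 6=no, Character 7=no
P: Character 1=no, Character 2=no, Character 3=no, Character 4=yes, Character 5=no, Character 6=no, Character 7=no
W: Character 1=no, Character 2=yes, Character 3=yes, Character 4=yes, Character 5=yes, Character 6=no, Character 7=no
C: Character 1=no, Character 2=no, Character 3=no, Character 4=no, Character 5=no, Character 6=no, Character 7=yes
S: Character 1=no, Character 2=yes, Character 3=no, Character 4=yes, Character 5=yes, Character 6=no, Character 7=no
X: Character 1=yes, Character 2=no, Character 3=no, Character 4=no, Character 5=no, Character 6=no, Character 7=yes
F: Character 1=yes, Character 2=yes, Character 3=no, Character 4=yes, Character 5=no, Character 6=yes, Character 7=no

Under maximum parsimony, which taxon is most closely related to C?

X

The outgroup has state 'no' for every character, so 'yes' is the derived state throughout.
Character 1 groups F and X, which is incompatible with the clades supported by the remaining characters; treating it as convergent (homoplasy) costs fewer steps than any alternative tree.
Character 2 (derived state 'yes') is shared by F, S, and W — a synapomorphy uniting that clade.
Character 3 (derived state 'yes') is unique to W (autapomorphy; uninformative for grouping).
Only F, P, S, and W show the derived state 'yes' for Character 4, supporting them as a clade.
Character 5 (derived state 'yes') is shared by S and W — a synapomorphy uniting that clade.
Character 6: derived state 'yes' in F only — an autapomorphy, so it tells us nothing about relationships among taxa.
Character 7: derived state 'yes' in C and X only — synapomorphy for {C, X}.
Most parsimonious ingroup topology: ((P,((W,S),F)),(C,X)).
C and X form a cherry on this tree, so they are sister taxa.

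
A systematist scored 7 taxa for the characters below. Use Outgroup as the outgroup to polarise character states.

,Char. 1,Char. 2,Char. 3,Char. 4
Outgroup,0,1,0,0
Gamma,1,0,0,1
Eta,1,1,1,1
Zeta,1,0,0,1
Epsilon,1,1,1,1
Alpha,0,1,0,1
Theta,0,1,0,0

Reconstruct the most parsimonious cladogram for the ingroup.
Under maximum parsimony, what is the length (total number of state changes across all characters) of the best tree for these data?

Character polarity is set by the outgroup: the derived state is whichever differs from the outgroup's state, so for Char. 2 the derived state is '0', and for the remaining characters it is '1'.
Char. 1 (derived state '1') is shared by Epsilon, Eta, Gamma, and Zeta — a synapomorphy uniting that clade.
Char. 2 (derived state '0') is shared by Gamma and Zeta — a synapomorphy uniting that clade.
Only Epsilon and Eta show the derived state '1' for Char. 3, supporting them as a clade.
Only Alpha, Epsilon, Eta, Gamma, and Zeta show the derived state '1' for Char. 4, supporting them as a clade.
Most parsimonious ingroup topology: ((((Gamma,Zeta),(Eta,Epsilon)),Alpha),Theta).
Changes per character on this tree: Char. 1: 1; Char. 2: 1; Char. 3: 1; Char. 4: 1.
Total = 4.

4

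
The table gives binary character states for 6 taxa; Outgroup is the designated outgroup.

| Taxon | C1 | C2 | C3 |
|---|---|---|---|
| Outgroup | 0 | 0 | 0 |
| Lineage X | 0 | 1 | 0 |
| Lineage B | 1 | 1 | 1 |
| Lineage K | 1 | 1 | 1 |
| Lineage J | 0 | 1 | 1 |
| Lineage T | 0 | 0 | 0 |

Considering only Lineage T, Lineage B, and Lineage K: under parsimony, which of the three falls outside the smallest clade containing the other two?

The outgroup has state '0' for every character, so '1' is the derived state throughout.
Only Lineage B and Lineage K show the derived state '1' for C1, supporting them as a clade.
C2: derived state '1' in Lineage B, Lineage J, Lineage K, and Lineage X only — synapomorphy for {Lineage B, Lineage J, Lineage K, Lineage X}.
Only Lineage B, Lineage J, and Lineage K show the derived state '1' for C3, supporting them as a clade.
Most parsimonious ingroup topology: ((Lineage X,((Lineage B,Lineage K),Lineage J)),Lineage T).
Lineage K and Lineage B share a more recent common ancestor with each other than either does with Lineage T, so Lineage T is the least closely related of the three.

Lineage T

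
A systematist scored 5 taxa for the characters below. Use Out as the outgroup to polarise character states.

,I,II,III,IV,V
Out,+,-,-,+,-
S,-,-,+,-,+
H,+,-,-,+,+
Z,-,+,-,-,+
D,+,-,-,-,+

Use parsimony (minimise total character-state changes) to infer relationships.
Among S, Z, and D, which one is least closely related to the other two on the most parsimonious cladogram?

D

Character polarity is set by the outgroup: the derived state is whichever differs from the outgroup's state, so for I, IV the derived state is '-', and for the remaining characters it is '+'.
I: derived state '-' in S and Z only — synapomorphy for {S, Z}.
II: derived state '+' in Z only — an autapomorphy, so it tells us nothing about relationships among taxa.
III: derived state '+' in S only — an autapomorphy, so it tells us nothing about relationships among taxa.
Only D, S, and Z show the derived state '-' for IV, supporting them as a clade.
V (derived state '+') is shared by all ingroup taxa — unites the whole ingroup.
Most parsimonious ingroup topology: (((S,Z),D),H).
Z and S share a more recent common ancestor with each other than either does with D, so D is the least closely related of the three.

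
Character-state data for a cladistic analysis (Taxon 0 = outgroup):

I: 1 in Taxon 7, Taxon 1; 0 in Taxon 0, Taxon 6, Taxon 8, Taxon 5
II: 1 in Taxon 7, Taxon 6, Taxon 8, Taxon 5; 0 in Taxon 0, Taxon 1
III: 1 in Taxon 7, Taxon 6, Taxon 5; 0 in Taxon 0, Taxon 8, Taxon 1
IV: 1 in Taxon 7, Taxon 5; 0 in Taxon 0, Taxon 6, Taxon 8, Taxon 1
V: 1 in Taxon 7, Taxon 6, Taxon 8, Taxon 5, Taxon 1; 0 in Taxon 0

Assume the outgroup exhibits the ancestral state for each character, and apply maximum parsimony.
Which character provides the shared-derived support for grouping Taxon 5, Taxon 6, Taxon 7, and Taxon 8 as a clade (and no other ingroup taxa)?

II

The outgroup has state '0' for every character, so '1' is the derived state throughout.
I groups Taxon 1 and Taxon 7, which is incompatible with the clades supported by the remaining characters; treating it as convergent (homoplasy) costs fewer steps than any alternative tree.
II: derived state '1' in Taxon 5, Taxon 6, Taxon 7, and Taxon 8 only — synapomorphy for {Taxon 5, Taxon 6, Taxon 7, Taxon 8}.
III: derived state '1' in Taxon 5, Taxon 6, and Taxon 7 only — synapomorphy for {Taxon 5, Taxon 6, Taxon 7}.
Only Taxon 5 and Taxon 7 show the derived state '1' for IV, supporting them as a clade.
All ingroup taxa share the derived state '1' for V; it defines the ingroup but does not resolve relationships within it.
Most parsimonious ingroup topology: ((((Taxon 7,Taxon 5),Taxon 6),Taxon 8),Taxon 1).
The clade {Taxon 5, Taxon 6, Taxon 7, Taxon 8} is supported by II: its derived state '1' occurs in exactly those taxa and in no other taxon (including the outgroup).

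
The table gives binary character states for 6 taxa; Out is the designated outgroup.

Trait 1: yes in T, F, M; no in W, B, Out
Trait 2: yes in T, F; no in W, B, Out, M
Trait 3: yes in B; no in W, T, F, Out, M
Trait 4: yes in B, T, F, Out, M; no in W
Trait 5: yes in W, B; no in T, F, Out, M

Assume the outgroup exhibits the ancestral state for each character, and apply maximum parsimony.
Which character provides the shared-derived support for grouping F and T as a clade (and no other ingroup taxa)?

Character polarity is set by the outgroup: the derived state is whichever differs from the outgroup's state, so for Trait 4 the derived state is 'no', and for the remaining characters it is 'yes'.
Trait 1: derived state 'yes' in F, M, and T only — synapomorphy for {F, M, T}.
Trait 2 (derived state 'yes') is shared by F and T — a synapomorphy uniting that clade.
Trait 3 (derived state 'yes') is unique to B (autapomorphy; uninformative for grouping).
Trait 4: derived state 'no' in W only — an autapomorphy, so it tells us nothing about relationships among taxa.
Only B and W show the derived state 'yes' for Trait 5, supporting them as a clade.
Most parsimonious ingroup topology: (((T,F),M),(B,W)).
The clade {F, T} is supported by Trait 2: its derived state 'yes' occurs in exactly those taxa and in no other taxon (including the outgroup).

Trait 2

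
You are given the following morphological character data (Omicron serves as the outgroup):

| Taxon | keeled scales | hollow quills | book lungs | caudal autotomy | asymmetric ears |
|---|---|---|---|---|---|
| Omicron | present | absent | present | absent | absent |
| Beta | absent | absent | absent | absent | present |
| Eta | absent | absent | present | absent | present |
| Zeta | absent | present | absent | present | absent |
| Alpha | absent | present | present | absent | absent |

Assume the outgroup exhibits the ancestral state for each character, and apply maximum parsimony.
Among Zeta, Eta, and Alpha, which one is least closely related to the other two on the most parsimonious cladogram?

Eta

Character polarity is set by the outgroup: the derived state is whichever differs from the outgroup's state, so for keeled scales, book lungs the derived state is 'absent', and for the remaining characters it is 'present'.
keeled scales (derived state 'absent') is shared by all ingroup taxa — unites the whole ingroup.
hollow quills (derived state 'present') is shared by Alpha and Zeta — a synapomorphy uniting that clade.
book lungs groups Beta and Zeta, which is incompatible with the clades supported by the remaining characters; treating it as convergent (homoplasy) costs fewer steps than any alternative tree.
caudal autotomy: derived state 'present' in Zeta only — an autapomorphy, so it tells us nothing about relationships among taxa.
Only Beta and Eta show the derived state 'present' for asymmetric ears, supporting them as a clade.
Most parsimonious ingroup topology: ((Beta,Eta),(Zeta,Alpha)).
Alpha and Zeta share a more recent common ancestor with each other than either does with Eta, so Eta is the least closely related of the three.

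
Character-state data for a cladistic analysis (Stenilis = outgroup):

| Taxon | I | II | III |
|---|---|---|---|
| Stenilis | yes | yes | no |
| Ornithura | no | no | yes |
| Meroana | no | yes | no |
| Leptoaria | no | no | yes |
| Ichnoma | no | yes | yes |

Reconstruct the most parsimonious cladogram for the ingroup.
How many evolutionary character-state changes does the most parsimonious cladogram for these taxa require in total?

Character polarity is set by the outgroup: the derived state is whichever differs from the outgroup's state, so for I, II the derived state is 'no', and for the remaining characters it is 'yes'.
All ingroup taxa share the derived state 'no' for I; it defines the ingroup but does not resolve relationships within it.
II: derived state 'no' in Leptoaria and Ornithura only — synapomorphy for {Leptoaria, Ornithura}.
III: derived state 'yes' in Ichnoma, Leptoaria, and Ornithura only — synapomorphy for {Ichnoma, Leptoaria, Ornithura}.
Most parsimonious ingroup topology: (((Ornithura,Leptoaria),Ichnoma),Meroana).
Changes per character on this tree: I: 1; II: 1; III: 1.
Total = 3.

3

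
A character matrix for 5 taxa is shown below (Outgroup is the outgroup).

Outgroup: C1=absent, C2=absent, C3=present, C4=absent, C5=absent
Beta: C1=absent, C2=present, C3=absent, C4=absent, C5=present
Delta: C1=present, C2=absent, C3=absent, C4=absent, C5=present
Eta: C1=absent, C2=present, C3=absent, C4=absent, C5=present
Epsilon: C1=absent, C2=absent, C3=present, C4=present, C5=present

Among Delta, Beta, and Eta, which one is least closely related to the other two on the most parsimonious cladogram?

Character polarity is set by the outgroup: the derived state is whichever differs from the outgroup's state, so for C3 the derived state is 'absent', and for the remaining characters it is 'present'.
C1 (derived state 'present') is unique to Delta (autapomorphy; uninformative for grouping).
Only Beta and Eta show the derived state 'present' for C2, supporting them as a clade.
Only Beta, Delta, and Eta show the derived state 'absent' for C3, supporting them as a clade.
C4: derived state 'present' in Epsilon only — an autapomorphy, so it tells us nothing about relationships among taxa.
All ingroup taxa share the derived state 'present' for C5; it defines the ingroup but does not resolve relationships within it.
Most parsimonious ingroup topology: (((Beta,Eta),Delta),Epsilon).
Beta and Eta share a more recent common ancestor with each other than either does with Delta, so Delta is the least closely related of the three.

Delta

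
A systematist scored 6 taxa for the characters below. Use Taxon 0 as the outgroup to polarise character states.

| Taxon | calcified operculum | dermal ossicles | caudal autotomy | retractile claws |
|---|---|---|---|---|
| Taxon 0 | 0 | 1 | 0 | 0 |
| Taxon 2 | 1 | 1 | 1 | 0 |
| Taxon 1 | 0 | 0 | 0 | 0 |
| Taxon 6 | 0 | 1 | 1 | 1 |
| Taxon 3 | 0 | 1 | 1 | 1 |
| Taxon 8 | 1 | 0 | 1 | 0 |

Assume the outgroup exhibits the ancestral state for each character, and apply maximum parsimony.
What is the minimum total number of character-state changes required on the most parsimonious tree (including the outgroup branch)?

Character polarity is set by the outgroup: the derived state is whichever differs from the outgroup's state, so for dermal ossicles the derived state is '0', and for the remaining characters it is '1'.
calcified operculum (derived state '1') is shared by Taxon 2 and Taxon 8 — a synapomorphy uniting that clade.
dermal ossicles groups Taxon 1 and Taxon 8, which is incompatible with the clades supported by the remaining characters; treating it as convergent (homoplasy) costs fewer steps than any alternative tree.
caudal autotomy (derived state '1') is shared by Taxon 2, Taxon 3, Taxon 6, and Taxon 8 — a synapomorphy uniting that clade.
retractile claws (derived state '1') is shared by Taxon 3 and Taxon 6 — a synapomorphy uniting that clade.
Most parsimonious ingroup topology: (((Taxon 2,Taxon 8),(Taxon 6,Taxon 3)),Taxon 1).
Changes per character on this tree: calcified operculum: 1; dermal ossicles: 2; caudal autotomy: 1; retractile claws: 1.
Total = 5.

5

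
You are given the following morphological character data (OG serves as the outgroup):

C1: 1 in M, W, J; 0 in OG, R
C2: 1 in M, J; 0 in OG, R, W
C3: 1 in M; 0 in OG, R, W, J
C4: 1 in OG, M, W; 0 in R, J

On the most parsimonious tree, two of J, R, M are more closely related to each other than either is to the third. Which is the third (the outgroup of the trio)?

R

Character polarity is set by the outgroup: the derived state is whichever differs from the outgroup's state, so for C4 the derived state is '0', and for the remaining characters it is '1'.
C1: derived state '1' in J, M, and W only — synapomorphy for {J, M, W}.
C2: derived state '1' in J and M only — synapomorphy for {J, M}.
C3: derived state '1' in M only — an autapomorphy, so it tells us nothing about relationships among taxa.
C4 (state '0') occurs in J and R but conflicts with the nesting implied by the other characters — most parsimoniously interpreted as homoplasy.
Most parsimonious ingroup topology: (((M,J),W),R).
M and J share a more recent common ancestor with each other than either does with R, so R is the least closely related of the three.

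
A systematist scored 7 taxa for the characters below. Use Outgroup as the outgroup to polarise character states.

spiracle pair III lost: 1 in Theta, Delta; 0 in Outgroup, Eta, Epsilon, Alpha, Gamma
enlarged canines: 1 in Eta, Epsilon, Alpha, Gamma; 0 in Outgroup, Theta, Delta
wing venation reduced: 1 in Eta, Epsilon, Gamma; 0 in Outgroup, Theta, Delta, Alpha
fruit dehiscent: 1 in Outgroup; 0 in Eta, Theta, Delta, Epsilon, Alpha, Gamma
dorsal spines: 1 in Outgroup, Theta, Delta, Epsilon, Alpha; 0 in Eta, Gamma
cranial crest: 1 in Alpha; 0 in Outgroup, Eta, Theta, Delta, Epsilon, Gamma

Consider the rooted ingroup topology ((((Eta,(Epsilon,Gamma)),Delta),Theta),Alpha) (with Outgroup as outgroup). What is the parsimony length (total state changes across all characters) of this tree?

9

Map each character onto ((((Eta,(Epsilon,Gamma)),Delta),Theta),Alpha) (rooted by Outgroup) and count the minimum state changes it requires (Fitch parsimony):
spiracle pair III lost: 2; enlarged canines: 2; wing venation reduced: 1; fruit dehiscent: 1; dorsal spines: 2; cranial crest: 1.
Total tree length = 9.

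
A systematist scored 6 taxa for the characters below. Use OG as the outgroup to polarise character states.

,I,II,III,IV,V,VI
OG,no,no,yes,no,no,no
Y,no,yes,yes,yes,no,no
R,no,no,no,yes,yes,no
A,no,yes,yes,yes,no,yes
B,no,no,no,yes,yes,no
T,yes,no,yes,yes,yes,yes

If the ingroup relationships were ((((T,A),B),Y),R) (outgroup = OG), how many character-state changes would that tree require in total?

Map each character onto ((((T,A),B),Y),R) (rooted by OG) and count the minimum state changes it requires (Fitch parsimony):
I: 1; II: 2; III: 2; IV: 1; V: 3; VI: 1.
Total tree length = 10.

10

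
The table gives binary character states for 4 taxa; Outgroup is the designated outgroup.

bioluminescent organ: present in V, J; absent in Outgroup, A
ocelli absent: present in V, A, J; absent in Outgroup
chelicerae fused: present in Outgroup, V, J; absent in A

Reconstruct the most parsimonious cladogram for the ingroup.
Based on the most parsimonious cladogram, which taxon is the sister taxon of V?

Character polarity is set by the outgroup: the derived state is whichever differs from the outgroup's state, so for chelicerae fused the derived state is 'absent', and for the remaining characters it is 'present'.
bioluminescent organ (derived state 'present') is shared by J and V — a synapomorphy uniting that clade.
All ingroup taxa share the derived state 'present' for ocelli absent; it defines the ingroup but does not resolve relationships within it.
chelicerae fused: derived state 'absent' in A only — an autapomorphy, so it tells us nothing about relationships among taxa.
Most parsimonious ingroup topology: ((V,J),A).
V and J form a cherry on this tree, so they are sister taxa.

J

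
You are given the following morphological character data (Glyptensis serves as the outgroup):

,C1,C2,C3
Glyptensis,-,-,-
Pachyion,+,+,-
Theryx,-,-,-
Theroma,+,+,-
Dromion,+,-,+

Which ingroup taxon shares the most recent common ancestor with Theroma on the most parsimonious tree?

Pachyion

The outgroup has state '-' for every character, so '+' is the derived state throughout.
Only Dromion, Pachyion, and Theroma show the derived state '+' for C1, supporting them as a clade.
C2 (derived state '+') is shared by Pachyion and Theroma — a synapomorphy uniting that clade.
C3 (derived state '+') is unique to Dromion (autapomorphy; uninformative for grouping).
Most parsimonious ingroup topology: (((Pachyion,Theroma),Dromion),Theryx).
Theroma and Pachyion form a cherry on this tree, so they are sister taxa.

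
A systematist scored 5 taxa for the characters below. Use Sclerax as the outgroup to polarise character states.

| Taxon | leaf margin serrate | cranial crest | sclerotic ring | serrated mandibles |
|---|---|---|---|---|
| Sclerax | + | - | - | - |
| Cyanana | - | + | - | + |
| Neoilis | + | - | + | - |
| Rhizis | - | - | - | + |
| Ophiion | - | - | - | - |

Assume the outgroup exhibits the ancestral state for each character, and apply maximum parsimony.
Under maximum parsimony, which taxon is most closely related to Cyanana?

Character polarity is set by the outgroup: the derived state is whichever differs from the outgroup's state, so for leaf margin serrate the derived state is '-', and for the remaining characters it is '+'.
leaf margin serrate: derived state '-' in Cyanana, Ophiion, and Rhizis only — synapomorphy for {Cyanana, Ophiion, Rhizis}.
cranial crest: derived state '+' in Cyanana only — an autapomorphy, so it tells us nothing about relationships among taxa.
sclerotic ring (derived state '+') is unique to Neoilis (autapomorphy; uninformative for grouping).
serrated mandibles (derived state '+') is shared by Cyanana and Rhizis — a synapomorphy uniting that clade.
Most parsimonious ingroup topology: (((Cyanana,Rhizis),Ophiion),Neoilis).
Cyanana and Rhizis form a cherry on this tree, so they are sister taxa.

Rhizis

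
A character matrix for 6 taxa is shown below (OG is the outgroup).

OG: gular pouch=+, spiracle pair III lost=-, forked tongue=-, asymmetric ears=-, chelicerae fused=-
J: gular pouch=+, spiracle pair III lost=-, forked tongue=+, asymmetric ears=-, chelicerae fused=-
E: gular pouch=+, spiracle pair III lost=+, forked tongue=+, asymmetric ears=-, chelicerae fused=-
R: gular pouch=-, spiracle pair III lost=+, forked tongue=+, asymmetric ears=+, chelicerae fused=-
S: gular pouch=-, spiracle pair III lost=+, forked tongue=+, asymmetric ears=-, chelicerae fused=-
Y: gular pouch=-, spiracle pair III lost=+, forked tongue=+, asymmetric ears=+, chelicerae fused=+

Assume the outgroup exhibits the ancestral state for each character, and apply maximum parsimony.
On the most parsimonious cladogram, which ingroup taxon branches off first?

Character polarity is set by the outgroup: the derived state is whichever differs from the outgroup's state, so for gular pouch the derived state is '-', and for the remaining characters it is '+'.
gular pouch: derived state '-' in R, S, and Y only — synapomorphy for {R, S, Y}.
spiracle pair III lost (derived state '+') is shared by E, R, S, and Y — a synapomorphy uniting that clade.
All ingroup taxa share the derived state '+' for forked tongue; it defines the ingroup but does not resolve relationships within it.
asymmetric ears: derived state '+' in R and Y only — synapomorphy for {R, Y}.
chelicerae fused (derived state '+') is unique to Y (autapomorphy; uninformative for grouping).
Most parsimonious ingroup topology: (J,(E,((R,Y),S))).
J is sister to the clade containing all other ingroup taxa, so it is the earliest-diverging (most basal) ingroup lineage.

J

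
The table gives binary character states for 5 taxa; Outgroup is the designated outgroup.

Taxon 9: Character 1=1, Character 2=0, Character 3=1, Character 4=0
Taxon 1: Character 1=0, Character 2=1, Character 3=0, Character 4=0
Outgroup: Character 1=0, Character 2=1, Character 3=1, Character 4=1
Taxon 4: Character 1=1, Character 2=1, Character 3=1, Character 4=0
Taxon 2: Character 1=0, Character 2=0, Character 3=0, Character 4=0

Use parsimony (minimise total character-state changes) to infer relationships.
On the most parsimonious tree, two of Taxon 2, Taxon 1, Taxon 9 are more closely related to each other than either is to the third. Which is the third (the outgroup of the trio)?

Character polarity is set by the outgroup: the derived state is whichever differs from the outgroup's state, so for Character 2, Character 3, Character 4 the derived state is '0', and for the remaining characters it is '1'.
Only Taxon 4 and Taxon 9 show the derived state '1' for Character 1, supporting them as a clade.
Character 2 groups Taxon 2 and Taxon 9, which is incompatible with the clades supported by the remaining characters; treating it as convergent (homoplasy) costs fewer steps than any alternative tree.
Character 3: derived state '0' in Taxon 1 and Taxon 2 only — synapomorphy for {Taxon 1, Taxon 2}.
All ingroup taxa share the derived state '0' for Character 4; it defines the ingroup but does not resolve relationships within it.
Most parsimonious ingroup topology: ((Taxon 2,Taxon 1),(Taxon 9,Taxon 4)).
Taxon 1 and Taxon 2 share a more recent common ancestor with each other than either does with Taxon 9, so Taxon 9 is the least closely related of the three.

Taxon 9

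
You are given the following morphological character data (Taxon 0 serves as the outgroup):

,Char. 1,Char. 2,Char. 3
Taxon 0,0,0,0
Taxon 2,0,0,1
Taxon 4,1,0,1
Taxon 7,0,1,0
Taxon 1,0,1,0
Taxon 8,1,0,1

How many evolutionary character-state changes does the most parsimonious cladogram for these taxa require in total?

The outgroup has state '0' for every character, so '1' is the derived state throughout.
Char. 1 (derived state '1') is shared by Taxon 4 and Taxon 8 — a synapomorphy uniting that clade.
Only Taxon 1 and Taxon 7 show the derived state '1' for Char. 2, supporting them as a clade.
Char. 3: derived state '1' in Taxon 2, Taxon 4, and Taxon 8 only — synapomorphy for {Taxon 2, Taxon 4, Taxon 8}.
Most parsimonious ingroup topology: ((Taxon 2,(Taxon 4,Taxon 8)),(Taxon 7,Taxon 1)).
Changes per character on this tree: Char. 1: 1; Char. 2: 1; Char. 3: 1.
Total = 3.

3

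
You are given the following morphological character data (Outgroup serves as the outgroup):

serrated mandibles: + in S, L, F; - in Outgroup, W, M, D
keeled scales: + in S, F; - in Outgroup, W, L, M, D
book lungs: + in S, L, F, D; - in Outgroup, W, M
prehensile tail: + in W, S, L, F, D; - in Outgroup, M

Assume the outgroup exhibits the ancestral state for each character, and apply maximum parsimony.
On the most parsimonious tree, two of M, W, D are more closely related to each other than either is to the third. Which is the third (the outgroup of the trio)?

M

The outgroup has state '-' for every character, so '+' is the derived state throughout.
serrated mandibles: derived state '+' in F, L, and S only — synapomorphy for {F, L, S}.
keeled scales (derived state '+') is shared by F and S — a synapomorphy uniting that clade.
book lungs: derived state '+' in D, F, L, and S only — synapomorphy for {D, F, L, S}.
Only D, F, L, S, and W show the derived state '+' for prehensile tail, supporting them as a clade.
Most parsimonious ingroup topology: ((W,(((S,F),L),D)),M).
W and D share a more recent common ancestor with each other than either does with M, so M is the least closely related of the three.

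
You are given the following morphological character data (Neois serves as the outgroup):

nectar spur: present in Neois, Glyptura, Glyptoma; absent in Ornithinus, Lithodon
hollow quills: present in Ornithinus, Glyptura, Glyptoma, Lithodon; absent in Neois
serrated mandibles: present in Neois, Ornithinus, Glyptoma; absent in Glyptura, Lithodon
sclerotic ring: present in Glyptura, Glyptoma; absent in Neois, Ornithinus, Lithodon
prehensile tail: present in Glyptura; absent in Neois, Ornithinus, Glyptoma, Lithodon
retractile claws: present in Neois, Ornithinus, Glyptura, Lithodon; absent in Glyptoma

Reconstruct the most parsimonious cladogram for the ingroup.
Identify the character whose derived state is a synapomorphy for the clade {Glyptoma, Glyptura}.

Character polarity is set by the outgroup: the derived state is whichever differs from the outgroup's state, so for nectar spur, serrated mandibles, retractile claws the derived state is 'absent', and for the remaining characters it is 'present'.
nectar spur: derived state 'absent' in Lithodon and Ornithinus only — synapomorphy for {Lithodon, Ornithinus}.
All ingroup taxa share the derived state 'present' for hollow quills; it defines the ingroup but does not resolve relationships within it.
serrated mandibles (state 'absent') occurs in Glyptura and Lithodon but conflicts with the nesting implied by the other characters — most parsimoniously interpreted as homoplasy.
Only Glyptoma and Glyptura show the derived state 'present' for sclerotic ring, supporting them as a clade.
prehensile tail (derived state 'present') is unique to Glyptura (autapomorphy; uninformative for grouping).
retractile claws: derived state 'absent' in Glyptoma only — an autapomorphy, so it tells us nothing about relationships among taxa.
Most parsimonious ingroup topology: ((Ornithinus,Lithodon),(Glyptura,Glyptoma)).
The clade {Glyptoma, Glyptura} is supported by sclerotic ring: its derived state 'present' occurs in exactly those taxa and in no other taxon (including the outgroup).

sclerotic ring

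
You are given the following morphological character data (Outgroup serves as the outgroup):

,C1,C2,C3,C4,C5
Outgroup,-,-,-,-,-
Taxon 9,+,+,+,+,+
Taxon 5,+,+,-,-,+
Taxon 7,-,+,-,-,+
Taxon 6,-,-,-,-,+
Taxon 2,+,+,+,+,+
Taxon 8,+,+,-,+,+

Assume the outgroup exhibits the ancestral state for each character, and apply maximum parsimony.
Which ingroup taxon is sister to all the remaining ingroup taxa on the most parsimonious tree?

The outgroup has state '-' for every character, so '+' is the derived state throughout.
C1: derived state '+' in Taxon 2, Taxon 5, Taxon 8, and Taxon 9 only — synapomorphy for {Taxon 2, Taxon 5, Taxon 8, Taxon 9}.
C2 (derived state '+') is shared by Taxon 2, Taxon 5, Taxon 7, Taxon 8, and Taxon 9 — a synapomorphy uniting that clade.
C3 (derived state '+') is shared by Taxon 2 and Taxon 9 — a synapomorphy uniting that clade.
Only Taxon 2, Taxon 8, and Taxon 9 show the derived state '+' for C4, supporting them as a clade.
All ingroup taxa share the derived state '+' for C5; it defines the ingroup but does not resolve relationships within it.
Most parsimonious ingroup topology: (((((Taxon 9,Taxon 2),Taxon 8),Taxon 5),Taxon 7),Taxon 6).
Taxon 6 is sister to the clade containing all other ingroup taxa, so it is the earliest-diverging (most basal) ingroup lineage.

Taxon 6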